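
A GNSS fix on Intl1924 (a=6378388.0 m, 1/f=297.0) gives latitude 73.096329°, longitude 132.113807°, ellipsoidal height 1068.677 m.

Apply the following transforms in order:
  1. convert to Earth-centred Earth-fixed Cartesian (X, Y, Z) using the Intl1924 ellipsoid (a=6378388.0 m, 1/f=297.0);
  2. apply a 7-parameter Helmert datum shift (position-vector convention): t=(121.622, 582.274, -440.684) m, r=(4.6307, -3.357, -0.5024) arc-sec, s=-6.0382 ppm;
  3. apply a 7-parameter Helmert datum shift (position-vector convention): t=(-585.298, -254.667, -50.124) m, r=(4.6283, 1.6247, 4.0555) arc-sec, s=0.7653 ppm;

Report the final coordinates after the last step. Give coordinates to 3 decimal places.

X=-1248291.556 m, Y=1380279.972 m, Z=6081073.005 m

start: φ=73.096329°, λ=132.113807°, h=1068.677 m
→ ECEF (a=6378388.000, f=1/297.0): X=-1247759.5963, Y=1380254.1180, Z=6081544.3925
→ Helmert 7p (PV): X=-1247726.0559, Y=1380694.5655, Z=6081077.6664
→ Helmert 7p (PV): X=-1248291.5562, Y=1380279.9716, Z=6081073.0052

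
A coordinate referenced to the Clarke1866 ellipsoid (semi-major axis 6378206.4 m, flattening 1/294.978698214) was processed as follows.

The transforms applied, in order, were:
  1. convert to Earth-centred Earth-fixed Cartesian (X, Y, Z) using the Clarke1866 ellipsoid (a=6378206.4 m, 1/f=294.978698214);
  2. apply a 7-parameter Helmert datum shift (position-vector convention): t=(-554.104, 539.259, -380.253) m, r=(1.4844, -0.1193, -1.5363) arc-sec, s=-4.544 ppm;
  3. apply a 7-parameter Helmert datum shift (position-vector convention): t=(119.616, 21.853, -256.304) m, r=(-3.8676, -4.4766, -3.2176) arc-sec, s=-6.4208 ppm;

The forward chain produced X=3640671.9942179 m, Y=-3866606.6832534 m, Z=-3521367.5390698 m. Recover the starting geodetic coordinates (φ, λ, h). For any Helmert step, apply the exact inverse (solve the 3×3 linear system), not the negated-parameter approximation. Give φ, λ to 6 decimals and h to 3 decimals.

start: X=3640671.9942, Y=-3866606.6833, Z=-3521367.5391 m
→ Helmert⁻¹: X=3640559.6460, Y=-3866530.5464, Z=-3521285.3552
→ Helmert⁻¹: X=3641157.0617, Y=-3867085.5958, Z=-3520895.3775
→ geod (Bowring, a=6378206.400): φ=-33.71891700°, λ=-46.72355200°, h=943.0980 m

φ=-33.718917°, λ=-46.723552°, h=943.098 m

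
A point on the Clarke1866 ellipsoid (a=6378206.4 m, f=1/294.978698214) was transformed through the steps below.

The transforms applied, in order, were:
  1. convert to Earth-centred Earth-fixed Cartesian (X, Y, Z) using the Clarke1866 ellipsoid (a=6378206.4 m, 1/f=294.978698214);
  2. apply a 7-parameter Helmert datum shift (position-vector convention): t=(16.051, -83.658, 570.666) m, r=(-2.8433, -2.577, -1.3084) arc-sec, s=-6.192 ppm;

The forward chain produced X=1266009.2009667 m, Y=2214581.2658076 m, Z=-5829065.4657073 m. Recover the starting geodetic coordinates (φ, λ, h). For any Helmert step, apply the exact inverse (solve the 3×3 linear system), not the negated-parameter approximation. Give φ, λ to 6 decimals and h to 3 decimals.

start: X=1266009.2010, Y=2214581.2658, Z=-5829065.4657 m
→ Helmert⁻¹: X=1265914.1064, Y=2214767.0273, Z=-5829657.5150
→ geod (Bowring, a=6378206.400): φ=-66.50859400°, λ=60.24862600°, h=3338.5750 m

φ=-66.508594°, λ=60.248626°, h=3338.575 m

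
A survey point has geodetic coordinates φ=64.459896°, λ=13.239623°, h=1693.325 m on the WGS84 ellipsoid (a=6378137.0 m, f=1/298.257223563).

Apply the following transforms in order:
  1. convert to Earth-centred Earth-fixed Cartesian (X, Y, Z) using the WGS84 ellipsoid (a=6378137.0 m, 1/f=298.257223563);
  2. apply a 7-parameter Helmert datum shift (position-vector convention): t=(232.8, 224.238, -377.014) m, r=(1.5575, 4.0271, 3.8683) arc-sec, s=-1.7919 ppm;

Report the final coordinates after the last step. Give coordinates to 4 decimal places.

start: φ=64.459896°, λ=13.239623°, h=1693.325 m
→ ECEF (a=6378137.000, f=1/298.257223563): X=2684832.4937, Y=631680.9372, Z=5733532.7341
→ Helmert 7p (PV): X=2685160.5771, Y=631911.1011, Z=5733097.7976

X=2685160.5771 m, Y=631911.1011 m, Z=5733097.7976 m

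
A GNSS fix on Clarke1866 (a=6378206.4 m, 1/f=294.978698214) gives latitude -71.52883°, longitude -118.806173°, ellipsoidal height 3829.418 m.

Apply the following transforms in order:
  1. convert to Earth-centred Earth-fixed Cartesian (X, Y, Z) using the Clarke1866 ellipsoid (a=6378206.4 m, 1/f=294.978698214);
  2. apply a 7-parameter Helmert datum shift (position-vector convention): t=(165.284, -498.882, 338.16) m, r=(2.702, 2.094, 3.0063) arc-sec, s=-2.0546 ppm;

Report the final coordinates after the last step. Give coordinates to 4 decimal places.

start: φ=-71.528830°, λ=-118.806173°, h=3829.418 m
→ ECEF (a=6378206.400, f=1/294.978698214): X=-977276.9768, Y=-1777206.6393, Z=-6030683.9600
→ Helmert 7p (PV): X=-977145.0057, Y=-1777637.1138, Z=-6030346.7688

X=-977145.0057 m, Y=-1777637.1138 m, Z=-6030346.7688 m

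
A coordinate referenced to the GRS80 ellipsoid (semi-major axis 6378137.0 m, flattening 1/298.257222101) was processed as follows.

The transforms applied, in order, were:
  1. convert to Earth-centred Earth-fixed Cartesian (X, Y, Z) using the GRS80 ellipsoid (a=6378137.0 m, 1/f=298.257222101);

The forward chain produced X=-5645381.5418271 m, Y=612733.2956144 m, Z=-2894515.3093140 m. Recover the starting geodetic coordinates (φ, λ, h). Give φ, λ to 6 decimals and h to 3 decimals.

φ=-27.165282°, λ=173.805531°, h=-13.544 m

start: X=-5645381.5418, Y=612733.2956, Z=-2894515.3093 m
→ geod (Bowring, a=6378137.000): φ=-27.16528200°, λ=173.80553100°, h=-13.5440 m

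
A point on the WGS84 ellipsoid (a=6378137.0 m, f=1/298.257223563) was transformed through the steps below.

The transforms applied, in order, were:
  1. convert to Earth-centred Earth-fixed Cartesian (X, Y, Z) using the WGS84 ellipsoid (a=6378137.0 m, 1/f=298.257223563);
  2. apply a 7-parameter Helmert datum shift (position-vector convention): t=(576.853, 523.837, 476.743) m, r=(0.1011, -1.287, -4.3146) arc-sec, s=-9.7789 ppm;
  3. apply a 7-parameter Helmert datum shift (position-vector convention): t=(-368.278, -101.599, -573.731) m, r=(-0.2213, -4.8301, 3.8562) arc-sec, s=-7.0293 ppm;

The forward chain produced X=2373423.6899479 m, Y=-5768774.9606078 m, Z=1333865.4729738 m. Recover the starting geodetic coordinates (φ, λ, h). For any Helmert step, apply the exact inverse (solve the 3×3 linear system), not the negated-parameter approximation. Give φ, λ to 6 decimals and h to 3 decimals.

φ=12.148345°, λ=-67.639249°, h=2191.982 m

start: X=2373423.6899, Y=-5768774.9606, Z=1333865.4730 m
→ Helmert⁻¹: X=2373732.0523, Y=-5768759.7211, Z=1334386.8093
→ Helmert⁻¹: X=2373307.4101, Y=-5769289.6778, Z=1333911.1300
→ geod (Bowring, a=6378137.000): φ=12.14834500°, λ=-67.63924900°, h=2191.9820 m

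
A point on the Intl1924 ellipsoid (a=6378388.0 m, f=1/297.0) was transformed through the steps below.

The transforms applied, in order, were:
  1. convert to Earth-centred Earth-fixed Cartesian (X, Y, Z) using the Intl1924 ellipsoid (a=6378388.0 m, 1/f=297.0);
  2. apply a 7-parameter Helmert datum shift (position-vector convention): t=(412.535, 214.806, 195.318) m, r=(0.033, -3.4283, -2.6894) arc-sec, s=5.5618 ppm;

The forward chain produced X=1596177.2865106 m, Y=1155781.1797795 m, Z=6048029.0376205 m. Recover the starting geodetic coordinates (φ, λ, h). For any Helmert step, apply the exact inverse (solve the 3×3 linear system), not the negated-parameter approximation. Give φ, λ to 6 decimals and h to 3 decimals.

start: X=1596177.2865, Y=1155781.1798, Z=6048029.0376 m
→ Helmert⁻¹: X=1595841.3283, Y=1155581.7219, Z=6047773.3738
→ geod (Bowring, a=6378388.000): φ=72.06844100°, λ=35.90907500°, h=1668.8950 m

φ=72.068441°, λ=35.909075°, h=1668.895 m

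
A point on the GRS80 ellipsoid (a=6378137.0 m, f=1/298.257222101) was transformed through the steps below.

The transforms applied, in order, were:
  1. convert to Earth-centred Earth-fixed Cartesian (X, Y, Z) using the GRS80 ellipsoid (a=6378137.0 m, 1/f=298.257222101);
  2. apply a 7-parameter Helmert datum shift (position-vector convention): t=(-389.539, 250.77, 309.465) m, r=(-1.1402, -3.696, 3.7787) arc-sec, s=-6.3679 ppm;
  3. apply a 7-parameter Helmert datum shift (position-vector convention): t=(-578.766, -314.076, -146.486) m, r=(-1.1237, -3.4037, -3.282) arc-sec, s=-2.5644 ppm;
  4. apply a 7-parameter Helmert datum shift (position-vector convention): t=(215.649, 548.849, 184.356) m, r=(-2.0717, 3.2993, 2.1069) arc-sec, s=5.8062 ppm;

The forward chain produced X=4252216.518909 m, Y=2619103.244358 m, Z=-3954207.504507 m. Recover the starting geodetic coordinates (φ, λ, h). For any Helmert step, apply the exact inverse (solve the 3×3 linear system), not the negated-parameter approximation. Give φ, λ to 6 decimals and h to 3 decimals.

start: X=4252216.5189, Y=2619103.2444, Z=-3954207.5045 m
→ Helmert⁻¹: X=4252066.1797, Y=2618535.4750, Z=-3954274.5866
→ Helmert⁻¹: X=4252548.9290, Y=2618945.4734, Z=-3954194.1469
→ Helmert⁻¹: X=4252942.6622, Y=2618655.3270, Z=-3954590.5257
→ geod (Bowring, a=6378137.000): φ=-38.55930300°, λ=31.62176500°, h=659.8940 m

φ=-38.559303°, λ=31.621765°, h=659.894 m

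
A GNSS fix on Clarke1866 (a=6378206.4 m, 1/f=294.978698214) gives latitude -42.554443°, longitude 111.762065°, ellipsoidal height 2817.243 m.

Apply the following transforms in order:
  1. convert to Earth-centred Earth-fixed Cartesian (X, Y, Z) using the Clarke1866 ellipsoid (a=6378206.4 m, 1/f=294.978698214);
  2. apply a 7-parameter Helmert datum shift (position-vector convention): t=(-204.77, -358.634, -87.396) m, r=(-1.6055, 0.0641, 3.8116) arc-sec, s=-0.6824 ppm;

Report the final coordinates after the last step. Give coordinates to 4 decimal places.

start: φ=-42.554443°, λ=111.762065°, h=2817.243 m
→ ECEF (a=6378206.400, f=1/294.978698214): X=-1745421.8435, Y=4372259.1508, Z=-4292875.8227
→ Helmert 7p (PV): X=-1745707.5521, Y=4371831.8649, Z=-4292993.7791

X=-1745707.5521 m, Y=4371831.8649 m, Z=-4292993.7791 m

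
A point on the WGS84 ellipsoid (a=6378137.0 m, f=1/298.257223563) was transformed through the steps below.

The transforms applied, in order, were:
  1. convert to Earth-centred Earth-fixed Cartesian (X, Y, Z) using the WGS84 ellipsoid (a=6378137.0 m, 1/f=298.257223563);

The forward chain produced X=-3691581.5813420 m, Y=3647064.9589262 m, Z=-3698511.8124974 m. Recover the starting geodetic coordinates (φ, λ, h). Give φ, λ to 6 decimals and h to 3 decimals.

φ=-35.660224°, λ=135.347555°, h=1519.294 m

start: X=-3691581.5813, Y=3647064.9589, Z=-3698511.8125 m
→ geod (Bowring, a=6378137.000): φ=-35.66022400°, λ=135.34755500°, h=1519.2940 m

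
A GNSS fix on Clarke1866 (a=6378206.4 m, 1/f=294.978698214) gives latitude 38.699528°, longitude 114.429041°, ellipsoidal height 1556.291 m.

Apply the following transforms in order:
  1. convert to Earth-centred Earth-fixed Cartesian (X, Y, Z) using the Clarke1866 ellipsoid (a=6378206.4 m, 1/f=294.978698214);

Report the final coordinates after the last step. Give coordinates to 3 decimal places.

X=-2061871.329 m, Y=4539253.012 m, Z=3967116.817 m

start: φ=38.699528°, λ=114.429041°, h=1556.291 m
→ ECEF (a=6378206.400, f=1/294.978698214): X=-2061871.3291, Y=4539253.0123, Z=3967116.8166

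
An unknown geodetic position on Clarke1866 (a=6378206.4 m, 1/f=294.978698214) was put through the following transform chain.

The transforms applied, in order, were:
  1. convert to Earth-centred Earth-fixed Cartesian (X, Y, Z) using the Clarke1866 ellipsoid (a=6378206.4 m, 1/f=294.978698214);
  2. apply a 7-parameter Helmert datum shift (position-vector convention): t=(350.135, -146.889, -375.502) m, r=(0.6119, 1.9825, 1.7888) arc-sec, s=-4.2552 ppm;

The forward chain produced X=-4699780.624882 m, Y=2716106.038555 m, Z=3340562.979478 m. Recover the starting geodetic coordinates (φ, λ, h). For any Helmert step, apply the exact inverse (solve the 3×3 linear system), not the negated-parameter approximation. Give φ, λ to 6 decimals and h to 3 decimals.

start: X=-4699780.6249, Y=2716106.0386, Z=3340562.9795 m
→ Helmert⁻¹: X=-4700159.3140, Y=2716315.1582, Z=3340899.4645
→ geod (Bowring, a=6378206.400): φ=31.78303800°, λ=149.97553200°, h=2037.6680 m

φ=31.783038°, λ=149.975532°, h=2037.668 m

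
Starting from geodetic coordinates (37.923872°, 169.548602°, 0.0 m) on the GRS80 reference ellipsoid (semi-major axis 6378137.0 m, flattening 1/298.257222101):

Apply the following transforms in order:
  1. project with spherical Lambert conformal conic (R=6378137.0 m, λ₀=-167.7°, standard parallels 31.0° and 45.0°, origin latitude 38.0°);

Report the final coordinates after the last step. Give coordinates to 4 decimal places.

start: φ=37.923872°, λ=169.548602°, h=0.000 m
→ lcc (R=6378137.0, λ₀=-167.7°): E=-1963156.3849, N=233369.4590

E=-1963156.3849 m, N=233369.4590 m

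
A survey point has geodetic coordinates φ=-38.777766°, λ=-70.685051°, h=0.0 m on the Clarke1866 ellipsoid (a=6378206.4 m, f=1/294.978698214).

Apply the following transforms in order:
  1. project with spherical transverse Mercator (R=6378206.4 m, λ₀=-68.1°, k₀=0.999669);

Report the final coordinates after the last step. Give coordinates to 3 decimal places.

start: φ=-38.777766°, λ=-70.685051°, h=0.000 m
→ tm (R=6378206.4, λ₀=-68.1°): E=-224281.9246, N=-4318509.2709

E=-224281.925 m, N=-4318509.271 m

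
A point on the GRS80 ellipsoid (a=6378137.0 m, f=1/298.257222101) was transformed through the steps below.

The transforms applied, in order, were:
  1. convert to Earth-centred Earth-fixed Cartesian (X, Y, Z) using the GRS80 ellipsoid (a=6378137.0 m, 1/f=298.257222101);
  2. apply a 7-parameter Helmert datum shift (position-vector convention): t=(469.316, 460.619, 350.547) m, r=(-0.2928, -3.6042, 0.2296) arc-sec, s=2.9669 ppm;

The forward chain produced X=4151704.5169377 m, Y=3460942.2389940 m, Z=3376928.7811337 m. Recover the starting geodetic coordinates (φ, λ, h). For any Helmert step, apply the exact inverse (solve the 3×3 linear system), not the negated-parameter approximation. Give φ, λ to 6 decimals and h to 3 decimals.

φ=32.168848°, λ=39.814181°, h=386.106 m

start: X=4151704.5169, Y=3460942.2390, Z=3376928.7811 m
→ Helmert⁻¹: X=4151285.7364, Y=3460461.9391, Z=3376500.5903
→ geod (Bowring, a=6378137.000): φ=32.16884800°, λ=39.81418100°, h=386.1060 m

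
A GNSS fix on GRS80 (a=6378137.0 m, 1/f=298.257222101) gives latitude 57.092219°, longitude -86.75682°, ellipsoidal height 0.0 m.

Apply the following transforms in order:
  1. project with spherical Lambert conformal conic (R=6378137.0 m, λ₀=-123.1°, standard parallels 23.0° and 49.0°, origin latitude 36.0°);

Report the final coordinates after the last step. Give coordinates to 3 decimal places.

start: φ=57.092219°, λ=-86.756820°, h=0.000 m
→ lcc (R=6378137.0, λ₀=-123.1°): E=2253812.3342, N=2771535.9225

E=2253812.334 m, N=2771535.923 m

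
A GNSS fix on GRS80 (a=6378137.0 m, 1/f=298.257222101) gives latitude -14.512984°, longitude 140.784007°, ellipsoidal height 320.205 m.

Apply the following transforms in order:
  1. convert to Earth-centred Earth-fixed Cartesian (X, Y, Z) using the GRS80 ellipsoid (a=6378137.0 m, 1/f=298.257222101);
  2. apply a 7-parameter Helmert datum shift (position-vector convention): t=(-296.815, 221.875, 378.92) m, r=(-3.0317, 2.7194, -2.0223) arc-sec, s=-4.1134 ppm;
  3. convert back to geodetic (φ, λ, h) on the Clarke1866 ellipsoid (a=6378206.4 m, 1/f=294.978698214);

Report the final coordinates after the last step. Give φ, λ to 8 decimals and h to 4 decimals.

start: φ=-14.512984°, λ=140.784007°, h=320.205 m
→ ECEF (a=6378137.000, f=1/298.257222101): X=-4785141.3960, Y=3904890.7328, Z=-1588071.3296
→ Helmert 7p (PV): X=-4785401.1800, Y=3905120.1190, Z=-1587680.1843
→ geod (Bowring, a=6378206.400): φ=-14.50981761°, λ=140.78388201°, h=502.9384 m

φ=-14.50981761°, λ=140.78388201°, h=502.9384 m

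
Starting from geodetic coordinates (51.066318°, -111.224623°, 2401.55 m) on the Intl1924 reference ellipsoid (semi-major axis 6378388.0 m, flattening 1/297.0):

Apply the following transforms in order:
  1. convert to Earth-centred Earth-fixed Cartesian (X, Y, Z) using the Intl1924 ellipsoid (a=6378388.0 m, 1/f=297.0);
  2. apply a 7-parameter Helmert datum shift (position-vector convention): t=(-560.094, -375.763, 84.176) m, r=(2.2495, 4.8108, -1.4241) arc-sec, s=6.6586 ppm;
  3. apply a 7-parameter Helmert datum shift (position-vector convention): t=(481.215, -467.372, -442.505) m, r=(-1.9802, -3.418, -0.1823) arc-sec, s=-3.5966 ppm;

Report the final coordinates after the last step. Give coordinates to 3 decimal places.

X=-1454695.006 m, Y=-3746298.339 m, Z=4939810.257 m

start: φ=51.066318°, λ=-111.224623°, h=2401.550 m
→ ECEF (a=6378388.000, f=1/297.0): X=-1454615.8617, Y=-3745448.6173, Z=4940148.5308
→ Helmert 7p (PV): X=-1455096.2791, Y=-3745893.1537, Z=4940258.6804
→ Helmert 7p (PV): X=-1454695.0058, Y=-3746298.3395, Z=4939810.2565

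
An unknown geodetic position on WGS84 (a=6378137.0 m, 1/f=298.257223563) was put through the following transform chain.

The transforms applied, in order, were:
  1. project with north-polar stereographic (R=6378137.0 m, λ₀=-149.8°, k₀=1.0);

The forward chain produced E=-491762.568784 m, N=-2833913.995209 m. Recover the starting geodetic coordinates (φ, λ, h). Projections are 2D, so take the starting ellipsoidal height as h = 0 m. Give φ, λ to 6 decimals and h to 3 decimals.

start: E=-491762.5688, N=-2833913.9952 m
→ stereo⁻¹: φ=64.58705500°, λ=-159.64437500°

φ=64.587055°, λ=-159.644375°, h=0.000 m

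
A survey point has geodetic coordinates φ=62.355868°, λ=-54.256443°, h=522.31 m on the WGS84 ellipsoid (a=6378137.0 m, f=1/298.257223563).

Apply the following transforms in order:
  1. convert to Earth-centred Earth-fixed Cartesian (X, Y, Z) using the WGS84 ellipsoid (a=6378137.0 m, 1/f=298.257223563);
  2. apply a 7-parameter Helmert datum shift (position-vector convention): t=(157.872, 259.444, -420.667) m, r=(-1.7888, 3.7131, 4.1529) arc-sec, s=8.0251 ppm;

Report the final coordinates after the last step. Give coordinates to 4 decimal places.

start: φ=62.355868°, λ=-54.256443°, h=522.310 m
→ ECEF (a=6378137.000, f=1/298.257223563): X=1733410.9023, Y=-2408430.7718, Z=5627488.7295
→ Helmert 7p (PV): X=1733732.4811, Y=-2408106.9513, Z=5627102.9061

X=1733732.4811 m, Y=-2408106.9513 m, Z=5627102.9061 m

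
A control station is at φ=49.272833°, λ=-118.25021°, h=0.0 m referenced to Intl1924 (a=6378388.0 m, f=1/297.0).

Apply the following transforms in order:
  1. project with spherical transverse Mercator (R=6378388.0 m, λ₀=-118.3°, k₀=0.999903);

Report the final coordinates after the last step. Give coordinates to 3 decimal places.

E=3616.102 m, N=5484711.655 m

start: φ=49.272833°, λ=-118.250210°, h=0.000 m
→ tm (R=6378388.0, λ₀=-118.3°): E=3616.1024, N=5484711.6549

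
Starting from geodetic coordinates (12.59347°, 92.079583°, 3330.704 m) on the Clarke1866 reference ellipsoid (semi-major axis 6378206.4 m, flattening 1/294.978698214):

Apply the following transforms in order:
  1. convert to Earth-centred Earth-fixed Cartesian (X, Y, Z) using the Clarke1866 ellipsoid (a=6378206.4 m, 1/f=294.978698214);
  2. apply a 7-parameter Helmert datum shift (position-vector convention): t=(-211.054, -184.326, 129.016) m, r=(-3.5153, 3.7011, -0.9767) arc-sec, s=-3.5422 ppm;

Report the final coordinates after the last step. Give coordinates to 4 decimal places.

start: φ=12.593470°, λ=92.079583°, h=3330.704 m
→ ECEF (a=6378206.400, f=1/294.978698214): X=-226035.8111, Y=6224906.8491, Z=1382188.8094
→ Helmert 7p (PV): X=-226191.7874, Y=6224725.0996, Z=1382210.8966

X=-226191.7874 m, Y=6224725.0996 m, Z=1382210.8966 m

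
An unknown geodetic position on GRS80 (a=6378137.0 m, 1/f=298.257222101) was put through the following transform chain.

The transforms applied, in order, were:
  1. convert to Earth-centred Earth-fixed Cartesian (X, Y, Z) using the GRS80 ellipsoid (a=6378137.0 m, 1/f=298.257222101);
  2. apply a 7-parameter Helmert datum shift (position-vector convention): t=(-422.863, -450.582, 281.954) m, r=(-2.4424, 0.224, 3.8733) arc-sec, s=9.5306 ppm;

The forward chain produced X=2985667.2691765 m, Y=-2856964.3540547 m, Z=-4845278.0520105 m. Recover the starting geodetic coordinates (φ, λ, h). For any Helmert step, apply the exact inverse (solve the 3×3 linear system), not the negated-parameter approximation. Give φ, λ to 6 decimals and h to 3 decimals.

φ=-49.732252°, λ=-43.729962°, h=2557.228 m

start: X=2985667.2692, Y=-2856964.3541, Z=-4845278.0520 m
→ Helmert⁻¹: X=2986013.2955, Y=-2856485.2437, Z=-4845544.4065
→ geod (Bowring, a=6378137.000): φ=-49.73225200°, λ=-43.72996200°, h=2557.2280 m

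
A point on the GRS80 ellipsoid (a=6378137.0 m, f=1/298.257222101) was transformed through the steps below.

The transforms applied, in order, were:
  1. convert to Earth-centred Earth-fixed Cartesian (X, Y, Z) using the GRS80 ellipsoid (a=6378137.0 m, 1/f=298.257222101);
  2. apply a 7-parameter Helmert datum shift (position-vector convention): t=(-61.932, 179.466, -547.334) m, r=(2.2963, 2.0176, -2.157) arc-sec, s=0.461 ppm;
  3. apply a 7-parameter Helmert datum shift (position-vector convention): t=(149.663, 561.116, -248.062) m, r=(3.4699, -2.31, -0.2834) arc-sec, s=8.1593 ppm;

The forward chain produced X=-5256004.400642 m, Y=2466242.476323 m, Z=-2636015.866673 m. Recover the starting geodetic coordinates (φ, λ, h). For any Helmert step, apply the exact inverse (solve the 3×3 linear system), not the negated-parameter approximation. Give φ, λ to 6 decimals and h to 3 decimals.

φ=-24.559456°, λ=154.871248°, h=1179.932 m

start: X=-5256004.4006, Y=2466242.4763, Z=-2636015.8667 m
→ Helmert⁻¹: X=-5256144.0832, Y=2465609.6808, Z=-2635728.9121
→ Helmert⁻¹: X=-5256079.7322, Y=2465344.7754, Z=-2635259.2223
→ geod (Bowring, a=6378137.000): φ=-24.55945600°, λ=154.87124800°, h=1179.9320 m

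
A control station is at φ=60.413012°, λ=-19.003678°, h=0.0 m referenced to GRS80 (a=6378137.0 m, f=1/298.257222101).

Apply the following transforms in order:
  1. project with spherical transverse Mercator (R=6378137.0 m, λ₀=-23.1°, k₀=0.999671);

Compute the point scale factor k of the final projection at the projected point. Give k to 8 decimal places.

start: φ=60.413012°, λ=-19.003678°, h=0.000 m
→ into tm (λ₀=-23.1°): φ=60.41301200°, λ−λ₀=4.09632200°
scale k = 1.00029336

1.00029336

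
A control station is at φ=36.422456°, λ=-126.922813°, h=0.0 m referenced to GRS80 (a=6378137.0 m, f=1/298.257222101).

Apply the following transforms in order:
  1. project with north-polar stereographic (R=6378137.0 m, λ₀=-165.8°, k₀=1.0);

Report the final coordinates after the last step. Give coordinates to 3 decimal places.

start: φ=36.422456°, λ=-126.922813°, h=0.000 m
→ stereo (R=6378137.0, λ₀=-165.8°): E=4042412.8154, N=-5013900.7524

E=4042412.815 m, N=-5013900.752 m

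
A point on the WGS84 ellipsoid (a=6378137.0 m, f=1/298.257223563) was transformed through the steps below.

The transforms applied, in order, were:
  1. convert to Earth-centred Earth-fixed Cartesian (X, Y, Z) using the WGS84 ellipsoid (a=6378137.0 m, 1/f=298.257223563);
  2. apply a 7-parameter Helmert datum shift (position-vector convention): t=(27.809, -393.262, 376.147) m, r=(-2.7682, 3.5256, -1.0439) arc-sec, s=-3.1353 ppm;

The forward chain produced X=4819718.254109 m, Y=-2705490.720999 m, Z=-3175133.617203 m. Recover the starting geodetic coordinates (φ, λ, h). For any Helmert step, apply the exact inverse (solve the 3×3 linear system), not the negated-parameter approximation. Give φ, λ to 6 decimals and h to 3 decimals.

start: X=4819718.2541, Y=-2705490.7210, Z=-3175133.6172 m
→ Helmert⁻¹: X=4819773.5235, Y=-2705038.9308, Z=-3175473.6413
→ geod (Bowring, a=6378137.000): φ=-30.04561300°, λ=-29.30278600°, h=1442.0170 m

φ=-30.045613°, λ=-29.302786°, h=1442.017 m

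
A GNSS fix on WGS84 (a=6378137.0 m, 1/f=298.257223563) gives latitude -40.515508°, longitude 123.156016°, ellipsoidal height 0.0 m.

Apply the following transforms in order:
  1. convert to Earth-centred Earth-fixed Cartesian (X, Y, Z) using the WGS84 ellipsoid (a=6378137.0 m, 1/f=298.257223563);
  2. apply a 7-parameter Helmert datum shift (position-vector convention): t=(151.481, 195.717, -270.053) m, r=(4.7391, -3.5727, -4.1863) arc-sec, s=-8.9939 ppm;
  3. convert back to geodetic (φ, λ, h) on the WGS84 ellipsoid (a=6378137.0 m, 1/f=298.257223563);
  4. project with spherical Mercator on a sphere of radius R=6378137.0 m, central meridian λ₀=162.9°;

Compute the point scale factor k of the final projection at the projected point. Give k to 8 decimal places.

start: φ=-40.515508°, λ=123.156016°, h=0.000 m
→ ECEF (a=6378137.000, f=1/298.257223563): X=-2655691.9076, Y=4065130.1742, Z=-4121669.2152
→ Helmert 7p (PV): X=-2655362.6469, Y=4065437.9264, Z=-4121854.7982
→ geod (Bowring, a=6378137.000): φ=-40.51632460°, λ=123.15077741°, h=179.5487 m
→ into merc (λ₀=162.9°): φ=-40.51632460°, λ−λ₀=-39.74922259°
scale k = 1.31540715

1.31540715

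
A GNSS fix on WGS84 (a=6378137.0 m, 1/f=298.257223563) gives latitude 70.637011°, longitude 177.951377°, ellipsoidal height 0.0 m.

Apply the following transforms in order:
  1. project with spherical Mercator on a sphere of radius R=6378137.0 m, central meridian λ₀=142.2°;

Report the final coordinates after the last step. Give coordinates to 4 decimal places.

E=3979825.0828 m, N=11279284.7698 m

start: φ=70.637011°, λ=177.951377°, h=0.000 m
→ merc (R=6378137.0, λ₀=142.2°): E=3979825.0828, N=11279284.7698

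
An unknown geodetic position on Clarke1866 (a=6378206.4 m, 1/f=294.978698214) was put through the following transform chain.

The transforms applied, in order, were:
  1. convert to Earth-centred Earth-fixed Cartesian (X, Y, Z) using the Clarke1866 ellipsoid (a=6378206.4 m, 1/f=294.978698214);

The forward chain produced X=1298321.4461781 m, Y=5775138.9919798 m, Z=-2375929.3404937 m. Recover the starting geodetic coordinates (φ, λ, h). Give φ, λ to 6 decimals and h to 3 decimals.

start: X=1298321.4462, Y=5775138.9920, Z=-2375929.3405 m
→ geod (Bowring, a=6378206.400): φ=-22.00473200°, λ=77.32986100°, h=3122.6130 m

φ=-22.004732°, λ=77.329861°, h=3122.613 m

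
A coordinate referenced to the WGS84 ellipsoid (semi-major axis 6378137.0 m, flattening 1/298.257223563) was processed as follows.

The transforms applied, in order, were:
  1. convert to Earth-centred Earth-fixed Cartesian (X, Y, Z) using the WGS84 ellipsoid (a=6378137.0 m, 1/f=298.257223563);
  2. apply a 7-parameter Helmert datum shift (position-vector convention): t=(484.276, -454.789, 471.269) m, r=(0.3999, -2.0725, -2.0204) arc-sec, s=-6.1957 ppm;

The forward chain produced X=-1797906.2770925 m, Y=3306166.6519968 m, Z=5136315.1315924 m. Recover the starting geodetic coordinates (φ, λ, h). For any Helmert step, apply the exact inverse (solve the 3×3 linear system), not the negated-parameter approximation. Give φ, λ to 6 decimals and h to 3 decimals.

start: X=-1797906.2771, Y=3306166.6520, Z=5136315.1316 m
→ Helmert⁻¹: X=-1798382.4803, Y=3306634.2698, Z=5135887.3419
→ geod (Bowring, a=6378137.000): φ=53.94588600°, λ=118.54048700°, h=3322.5070 m

φ=53.945886°, λ=118.540487°, h=3322.507 m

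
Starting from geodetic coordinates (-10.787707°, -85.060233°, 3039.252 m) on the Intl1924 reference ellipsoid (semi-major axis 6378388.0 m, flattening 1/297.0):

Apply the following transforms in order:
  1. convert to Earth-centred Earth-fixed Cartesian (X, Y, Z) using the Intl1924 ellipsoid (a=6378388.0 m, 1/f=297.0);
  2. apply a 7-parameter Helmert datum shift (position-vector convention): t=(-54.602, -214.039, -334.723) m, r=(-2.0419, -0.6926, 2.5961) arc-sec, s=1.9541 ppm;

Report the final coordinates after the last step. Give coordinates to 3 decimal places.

X=539876.302 m, Y=-6246334.249 m, Z=-1186802.519 m

start: φ=-10.787707°, λ=-85.060233°, h=3039.252 m
→ ECEF (a=6378388.000, f=1/297.0): X=539847.2499, Y=-6246103.0532, Z=-1186529.1227
→ Helmert 7p (PV): X=539876.3021, Y=-6246334.2490, Z=-1186802.5188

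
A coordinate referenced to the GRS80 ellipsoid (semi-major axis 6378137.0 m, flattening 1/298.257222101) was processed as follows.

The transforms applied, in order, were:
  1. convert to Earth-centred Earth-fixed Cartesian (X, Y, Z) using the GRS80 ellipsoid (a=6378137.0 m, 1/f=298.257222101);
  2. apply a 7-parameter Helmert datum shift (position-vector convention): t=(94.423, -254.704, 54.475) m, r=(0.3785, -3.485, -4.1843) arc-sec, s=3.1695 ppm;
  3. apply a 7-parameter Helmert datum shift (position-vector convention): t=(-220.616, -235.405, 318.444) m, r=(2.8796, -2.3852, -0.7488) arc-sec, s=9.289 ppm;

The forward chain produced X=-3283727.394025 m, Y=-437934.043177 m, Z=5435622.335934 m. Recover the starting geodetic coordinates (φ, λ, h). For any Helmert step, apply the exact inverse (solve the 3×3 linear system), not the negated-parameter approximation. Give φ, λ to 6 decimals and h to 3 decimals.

φ=58.811447°, λ=-172.411441°, h=2563.627 m

start: X=-3283727.3940, Y=-437934.0432, Z=5435622.3359 m
→ Helmert⁻¹: X=-3283411.8365, Y=-437630.6116, Z=5435297.4821
→ Helmert⁻¹: X=-3283395.1455, Y=-437431.1547, Z=5435282.0583
→ geod (Bowring, a=6378137.000): φ=58.81144700°, λ=-172.41144100°, h=2563.6270 m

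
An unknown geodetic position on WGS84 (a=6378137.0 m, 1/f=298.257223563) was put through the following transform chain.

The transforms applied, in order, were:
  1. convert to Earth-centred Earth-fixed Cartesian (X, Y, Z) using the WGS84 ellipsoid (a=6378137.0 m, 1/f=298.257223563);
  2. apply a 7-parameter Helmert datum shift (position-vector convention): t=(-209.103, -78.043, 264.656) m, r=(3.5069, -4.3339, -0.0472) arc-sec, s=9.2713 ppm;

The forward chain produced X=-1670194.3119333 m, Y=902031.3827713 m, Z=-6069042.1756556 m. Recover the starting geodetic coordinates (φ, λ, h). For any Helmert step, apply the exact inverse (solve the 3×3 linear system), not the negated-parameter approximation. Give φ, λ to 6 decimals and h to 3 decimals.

φ=-72.742605°, λ=151.627106°, h=469.615 m

start: X=-1670194.3119, Y=902031.3828, Z=-6069042.1757 m
→ Helmert⁻¹: X=-1670097.4552, Y=901997.4913, Z=-6069230.8065
→ geod (Bowring, a=6378137.000): φ=-72.74260500°, λ=151.62710600°, h=469.6150 m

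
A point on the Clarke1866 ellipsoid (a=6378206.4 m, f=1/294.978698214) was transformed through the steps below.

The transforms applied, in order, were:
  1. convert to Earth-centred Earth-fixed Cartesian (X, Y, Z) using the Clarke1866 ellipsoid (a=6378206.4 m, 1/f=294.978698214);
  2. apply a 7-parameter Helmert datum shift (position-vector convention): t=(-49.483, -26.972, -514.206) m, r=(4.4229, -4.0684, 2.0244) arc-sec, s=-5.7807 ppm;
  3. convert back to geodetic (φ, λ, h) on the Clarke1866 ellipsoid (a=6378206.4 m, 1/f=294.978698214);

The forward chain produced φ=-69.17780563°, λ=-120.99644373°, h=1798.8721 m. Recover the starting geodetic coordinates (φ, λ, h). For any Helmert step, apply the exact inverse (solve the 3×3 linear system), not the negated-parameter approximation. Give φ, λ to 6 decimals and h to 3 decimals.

φ=-69.174947°, λ=-120.997165°, h=1337.330 m

start: φ=-69.177806°, λ=-120.996444°, h=1798.872 m
→ ECEF (a=6378206.400, f=1/294.978698214): X=-1171398.9503, Y=-1949809.3602, Z=-5940547.8616
→ Helmert⁻¹: X=-1171492.5376, Y=-1949909.5322, Z=-5940003.0751
→ geod (Bowring, a=6378206.400): φ=-69.17494700°, λ=-120.99716500°, h=1337.3300 m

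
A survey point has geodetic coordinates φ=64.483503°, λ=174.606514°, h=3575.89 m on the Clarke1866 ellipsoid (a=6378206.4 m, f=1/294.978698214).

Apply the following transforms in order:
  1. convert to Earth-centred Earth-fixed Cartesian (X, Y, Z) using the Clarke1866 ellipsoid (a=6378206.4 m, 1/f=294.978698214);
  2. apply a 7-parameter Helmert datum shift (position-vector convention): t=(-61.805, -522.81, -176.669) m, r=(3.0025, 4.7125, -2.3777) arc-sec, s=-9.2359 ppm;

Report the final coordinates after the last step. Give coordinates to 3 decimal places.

start: φ=64.483503°, λ=174.606514°, h=3575.890 m
→ ECEF (a=6378206.400, f=1/294.978698214): X=-2744486.2261, Y=259115.5233, Z=5736174.1972
→ Helmert 7p (PV): X=-2744388.6441, Y=258538.4586, Z=5736011.0235

X=-2744388.644 m, Y=258538.459 m, Z=5736011.023 m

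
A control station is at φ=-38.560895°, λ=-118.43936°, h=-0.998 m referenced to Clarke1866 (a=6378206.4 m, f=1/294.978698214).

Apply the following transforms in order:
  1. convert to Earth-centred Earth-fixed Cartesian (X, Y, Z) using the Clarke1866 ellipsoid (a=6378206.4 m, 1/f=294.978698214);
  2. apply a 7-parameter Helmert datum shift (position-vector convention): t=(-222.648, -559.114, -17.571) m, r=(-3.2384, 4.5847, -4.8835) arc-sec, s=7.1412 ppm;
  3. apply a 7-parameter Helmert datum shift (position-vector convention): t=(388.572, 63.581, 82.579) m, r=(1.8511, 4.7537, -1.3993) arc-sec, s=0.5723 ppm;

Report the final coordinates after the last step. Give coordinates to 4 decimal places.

start: φ=-38.560895°, λ=-118.439360°, h=-0.998 m
→ ECEF (a=6378206.400, f=1/294.978698214): X=-2378277.0613, Y=-4391318.4146, Z=-3954121.3005
→ Helmert 7p (PV): X=-2378708.5520, Y=-4391914.6606, Z=-3954045.3006
→ Helmert 7p (PV): X=-2378442.2634, Y=-4391801.9708, Z=-3953949.5782

X=-2378442.2634 m, Y=-4391801.9708 m, Z=-3953949.5782 m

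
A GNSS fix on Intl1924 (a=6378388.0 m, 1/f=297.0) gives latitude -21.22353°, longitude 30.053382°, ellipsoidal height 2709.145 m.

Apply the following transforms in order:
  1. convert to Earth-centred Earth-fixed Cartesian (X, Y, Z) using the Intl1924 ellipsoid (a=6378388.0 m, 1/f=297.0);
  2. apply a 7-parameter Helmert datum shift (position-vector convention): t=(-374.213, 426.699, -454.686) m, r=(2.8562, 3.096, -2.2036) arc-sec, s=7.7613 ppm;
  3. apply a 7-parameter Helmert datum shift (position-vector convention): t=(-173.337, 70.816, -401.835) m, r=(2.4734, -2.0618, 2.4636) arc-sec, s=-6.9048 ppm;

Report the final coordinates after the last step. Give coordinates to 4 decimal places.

X=5150316.2885 m, Y=2980826.9085 m, Z=-2296299.9857 m

start: φ=-21.223530°, λ=30.053382°, h=2709.145 m
→ ECEF (a=6378388.000, f=1/297.0): X=5150874.6905, Y=2980261.0375, Z=-2295492.6827
→ Helmert 7p (PV): X=5150537.8392, Y=2980687.6246, Z=-2296001.2303
→ Helmert 7p (PV): X=5150316.2885, Y=2980826.9085, Z=-2296299.9857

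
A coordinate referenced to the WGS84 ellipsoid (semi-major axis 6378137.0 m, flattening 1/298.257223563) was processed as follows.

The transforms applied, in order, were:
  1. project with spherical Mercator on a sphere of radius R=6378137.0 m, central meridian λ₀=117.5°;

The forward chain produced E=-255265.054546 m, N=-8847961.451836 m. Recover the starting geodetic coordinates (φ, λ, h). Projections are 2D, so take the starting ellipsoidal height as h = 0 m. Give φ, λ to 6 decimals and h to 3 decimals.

start: E=-255265.0545, N=-8847961.4518 m
→ merc⁻¹: φ=-61.95280800°, λ=115.20691500°

φ=-61.952808°, λ=115.206915°, h=0.000 m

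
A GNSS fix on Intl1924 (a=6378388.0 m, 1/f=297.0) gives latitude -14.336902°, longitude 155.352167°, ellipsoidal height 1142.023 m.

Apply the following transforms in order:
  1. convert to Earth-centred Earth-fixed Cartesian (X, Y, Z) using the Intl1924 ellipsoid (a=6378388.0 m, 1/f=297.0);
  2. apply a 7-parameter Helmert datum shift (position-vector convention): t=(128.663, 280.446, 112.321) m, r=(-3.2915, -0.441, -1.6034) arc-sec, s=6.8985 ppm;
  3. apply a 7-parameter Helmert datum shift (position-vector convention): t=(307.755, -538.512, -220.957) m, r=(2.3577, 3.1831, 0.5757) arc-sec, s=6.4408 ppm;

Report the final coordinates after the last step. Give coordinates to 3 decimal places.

X=-5618505.480 m, Y=2577987.994 m, Z=-1569490.752 m

start: φ=-14.336902°, λ=155.352167°, h=1142.023 m
→ ECEF (a=6378388.000, f=1/297.0): X=-5618858.9288, Y=2578190.7765, Z=-1569424.2091
→ Helmert 7p (PV): X=-5618745.6303, Y=2578507.6422, Z=-1569375.8702
→ Helmert 7p (PV): X=-5618505.4803, Y=2577987.9942, Z=-1569490.7519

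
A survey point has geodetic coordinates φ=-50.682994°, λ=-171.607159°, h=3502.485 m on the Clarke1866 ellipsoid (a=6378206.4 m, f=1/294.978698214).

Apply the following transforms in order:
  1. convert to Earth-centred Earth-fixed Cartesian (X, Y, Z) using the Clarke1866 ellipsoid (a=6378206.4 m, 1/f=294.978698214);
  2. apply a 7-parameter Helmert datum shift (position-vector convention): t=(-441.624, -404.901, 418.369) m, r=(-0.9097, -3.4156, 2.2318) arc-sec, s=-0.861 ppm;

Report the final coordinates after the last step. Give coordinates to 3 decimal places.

start: φ=-50.682994°, λ=-171.607159°, h=3502.485 m
→ ECEF (a=6378206.400, f=1/294.978698214): X=-4008337.4726, Y=-591388.0355, Z=-4913781.1679
→ Helmert 7p (PV): X=-4008687.8779, Y=-591857.4692, Z=-4913422.3351

X=-4008687.878 m, Y=-591857.469 m, Z=-4913422.335 m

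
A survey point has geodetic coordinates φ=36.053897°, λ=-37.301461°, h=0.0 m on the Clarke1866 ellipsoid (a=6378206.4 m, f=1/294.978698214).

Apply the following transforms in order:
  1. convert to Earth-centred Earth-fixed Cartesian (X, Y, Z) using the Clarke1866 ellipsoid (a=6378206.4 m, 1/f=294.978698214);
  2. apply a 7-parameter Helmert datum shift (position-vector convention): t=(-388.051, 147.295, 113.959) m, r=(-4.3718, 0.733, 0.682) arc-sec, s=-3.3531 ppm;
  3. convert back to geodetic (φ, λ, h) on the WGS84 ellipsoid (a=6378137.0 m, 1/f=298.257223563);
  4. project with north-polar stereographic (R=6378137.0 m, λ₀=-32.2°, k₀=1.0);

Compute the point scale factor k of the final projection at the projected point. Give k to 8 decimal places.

1.25899641

start: φ=36.053897°, λ=-37.301461°, h=0.000 m
→ ECEF (a=6378206.400, f=1/294.978698214): X=4106634.8484, Y=-3128582.8940, Z=3732837.8521
→ Helmert 7p (PV): X=4106256.6371, Y=-3128332.4128, Z=3732991.0113
→ geod (Bowring, a=6378137.000): φ=36.05537556°, λ=-37.30179344°, h=-288.6321 m
→ into stereo (λ₀=-32.2°): φ=36.05537556°, λ−λ₀=-5.10179344°
scale k = 1.25899641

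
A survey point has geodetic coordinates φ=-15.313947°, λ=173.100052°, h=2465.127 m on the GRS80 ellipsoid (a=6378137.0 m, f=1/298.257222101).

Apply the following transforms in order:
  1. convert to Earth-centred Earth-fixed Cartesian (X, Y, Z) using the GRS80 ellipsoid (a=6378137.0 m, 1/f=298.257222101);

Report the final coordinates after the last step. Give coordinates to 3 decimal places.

start: φ=-15.313947°, λ=173.100052°, h=2465.127 m
→ ECEF (a=6378137.000, f=1/298.257222101): X=-6110902.4719, Y=739494.8270, Z=-1674281.0272

X=-6110902.472 m, Y=739494.827 m, Z=-1674281.027 m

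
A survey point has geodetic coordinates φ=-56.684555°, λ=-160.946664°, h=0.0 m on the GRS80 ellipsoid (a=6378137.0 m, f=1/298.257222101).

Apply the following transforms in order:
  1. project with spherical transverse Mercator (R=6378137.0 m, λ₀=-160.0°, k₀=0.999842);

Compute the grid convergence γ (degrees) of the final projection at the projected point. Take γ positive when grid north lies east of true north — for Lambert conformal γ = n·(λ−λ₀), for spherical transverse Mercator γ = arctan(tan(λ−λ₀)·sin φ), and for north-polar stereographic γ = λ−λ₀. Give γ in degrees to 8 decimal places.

start: φ=-56.684555°, λ=-160.946664°, h=0.000 m
→ into tm (λ₀=-160.0°): φ=-56.68455500°, λ−λ₀=-0.94666400°
convergence γ = 0.79111032°

0.79111032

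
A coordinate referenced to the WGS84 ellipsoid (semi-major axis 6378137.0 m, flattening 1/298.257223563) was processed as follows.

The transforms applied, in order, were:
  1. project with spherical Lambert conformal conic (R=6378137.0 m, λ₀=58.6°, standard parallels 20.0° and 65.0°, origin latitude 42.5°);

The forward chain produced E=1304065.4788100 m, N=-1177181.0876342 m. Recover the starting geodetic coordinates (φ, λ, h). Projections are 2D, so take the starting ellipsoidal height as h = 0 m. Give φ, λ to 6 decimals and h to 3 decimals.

start: E=1304065.4788, N=-1177181.0876 m
→ lcc⁻¹: φ=30.06366900°, λ=72.93959600°

φ=30.063669°, λ=72.939596°, h=0.000 m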